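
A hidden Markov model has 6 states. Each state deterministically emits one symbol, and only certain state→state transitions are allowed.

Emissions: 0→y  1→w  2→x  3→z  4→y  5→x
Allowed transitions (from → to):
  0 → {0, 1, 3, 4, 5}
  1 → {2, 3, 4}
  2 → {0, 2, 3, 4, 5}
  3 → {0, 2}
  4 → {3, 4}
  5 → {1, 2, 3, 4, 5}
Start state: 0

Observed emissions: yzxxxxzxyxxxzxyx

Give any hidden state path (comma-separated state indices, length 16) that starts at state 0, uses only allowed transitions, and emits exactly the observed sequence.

0,3,2,5,5,5,3,2,0,5,2,5,3,2,0,5

  [0] y  {0,4}  => 0  start
  [1] z  {3}  => 3  0->3 ok
  [2] x  {2,5}  => 2  3->2 ok
  [3] x  {2,5}  => 5  2->5 ok
  [4] x  {2,5}  => 5  5->5 ok
  [5] x  {2,5}  => 5  5->5 ok
  [6] z  {3}  => 3  5->3 ok
  [7] x  {2,5}  => 2  3->2 ok
  [8] y  {0,4}  => 0  2->0 ok
  [9] x  {2,5}  => 5  0->5 ok
  [10] x  {2,5}  => 2  5->2 ok
  [11] x  {2,5}  => 5  2->5 ok
  [12] z  {3}  => 3  5->3 ok
  [13] x  {2,5}  => 2  3->2 ok
  [14] y  {0,4}  => 0  2->0 ok
  [15] x  {2,5}  => 5  0->5 ok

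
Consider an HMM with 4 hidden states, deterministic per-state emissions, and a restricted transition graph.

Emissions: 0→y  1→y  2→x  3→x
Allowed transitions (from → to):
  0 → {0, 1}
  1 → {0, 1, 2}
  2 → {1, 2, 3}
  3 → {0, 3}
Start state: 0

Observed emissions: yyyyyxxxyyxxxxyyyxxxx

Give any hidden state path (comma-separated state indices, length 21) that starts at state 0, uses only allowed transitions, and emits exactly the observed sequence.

  0: obs=y cand={0,1} pick 0 [start]
  1: obs=y cand={0,1} pick 0 [0->0 ok]
  2: obs=y cand={0,1} pick 1 [0->1 ok]
  3: obs=y cand={0,1} pick 0 [1->0 ok]
  4: obs=y cand={0,1} pick 1 [0->1 ok]
  5: obs=x cand={2,3} pick 2 [1->2 ok]
  6: obs=x cand={2,3} pick 2 [2->2 ok]
  7: obs=x cand={2,3} pick 3 [2->3 ok]
  8: obs=y cand={0,1} pick 0 [3->0 ok]
  9: obs=y cand={0,1} pick 1 [0->1 ok]
  10: obs=x cand={2,3} pick 2 [1->2 ok]
  11: obs=x cand={2,3} pick 3 [2->3 ok]
  12: obs=x cand={2,3} pick 3 [3->3 ok]
  13: obs=x cand={2,3} pick 3 [3->3 ok]
  14: obs=y cand={0,1} pick 0 [3->0 ok]
  15: obs=y cand={0,1} pick 1 [0->1 ok]
  16: obs=y cand={0,1} pick 1 [1->1 ok]
  17: obs=x cand={2,3} pick 2 [1->2 ok]
  18: obs=x cand={2,3} pick 2 [2->2 ok]
  19: obs=x cand={2,3} pick 3 [2->3 ok]
  20: obs=x cand={2,3} pick 3 [3->3 ok]

0,0,1,0,1,2,2,3,0,1,2,3,3,3,0,1,1,2,2,3,3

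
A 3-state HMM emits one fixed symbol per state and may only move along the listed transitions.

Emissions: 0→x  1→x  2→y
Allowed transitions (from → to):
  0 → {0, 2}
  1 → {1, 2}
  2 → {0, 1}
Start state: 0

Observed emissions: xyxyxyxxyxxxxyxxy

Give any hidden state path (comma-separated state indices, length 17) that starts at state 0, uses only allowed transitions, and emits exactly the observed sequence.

  0: obs=x cand={0,1} pick 0 [start]
  1: obs=y cand={2} pick 2 [0->2 ok]
  2: obs=x cand={0,1} pick 1 [2->1 ok]
  3: obs=y cand={2} pick 2 [1->2 ok]
  4: obs=x cand={0,1} pick 0 [2->0 ok]
  5: obs=y cand={2} pick 2 [0->2 ok]
  6: obs=x cand={0,1} pick 1 [2->1 ok]
  7: obs=x cand={0,1} pick 1 [1->1 ok]
  8: obs=y cand={2} pick 2 [1->2 ok]
  9: obs=x cand={0,1} pick 1 [2->1 ok]
  10: obs=x cand={0,1} pick 1 [1->1 ok]
  11: obs=x cand={0,1} pick 1 [1->1 ok]
  12: obs=x cand={0,1} pick 1 [1->1 ok]
  13: obs=y cand={2} pick 2 [1->2 ok]
  14: obs=x cand={0,1} pick 0 [2->0 ok]
  15: obs=x cand={0,1} pick 0 [0->0 ok]
  16: obs=y cand={2} pick 2 [0->2 ok]

0,2,1,2,0,2,1,1,2,1,1,1,1,2,0,0,2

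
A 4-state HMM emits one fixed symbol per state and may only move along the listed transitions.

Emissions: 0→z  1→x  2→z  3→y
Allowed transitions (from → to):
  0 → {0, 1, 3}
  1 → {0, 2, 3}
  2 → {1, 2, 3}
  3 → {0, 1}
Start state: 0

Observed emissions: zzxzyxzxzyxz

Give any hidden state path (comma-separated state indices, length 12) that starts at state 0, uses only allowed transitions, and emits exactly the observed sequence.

  pos 0: z in {0,2}, choose 0; start
  pos 1: z in {0,2}, choose 0; 0->0 ok
  pos 2: x in {1}, choose 1; 0->1 ok
  pos 3: z in {0,2}, choose 0; 1->0 ok
  pos 4: y in {3}, choose 3; 0->3 ok
  pos 5: x in {1}, choose 1; 3->1 ok
  pos 6: z in {0,2}, choose 0; 1->0 ok
  pos 7: x in {1}, choose 1; 0->1 ok
  pos 8: z in {0,2}, choose 2; 1->2 ok
  pos 9: y in {3}, choose 3; 2->3 ok
  pos 10: x in {1}, choose 1; 3->1 ok
  pos 11: z in {0,2}, choose 2; 1->2 ok

0,0,1,0,3,1,0,1,2,3,1,2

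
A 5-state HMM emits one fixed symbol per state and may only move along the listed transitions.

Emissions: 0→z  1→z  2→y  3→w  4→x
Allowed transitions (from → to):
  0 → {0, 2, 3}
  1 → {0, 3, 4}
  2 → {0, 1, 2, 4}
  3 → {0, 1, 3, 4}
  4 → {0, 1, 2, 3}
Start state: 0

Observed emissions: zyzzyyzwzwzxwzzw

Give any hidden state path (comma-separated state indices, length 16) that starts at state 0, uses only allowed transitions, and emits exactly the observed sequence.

  t0 'z' -> {0,1}, take 0 (start)
  t1 'y' -> {2}, take 2 (0->2 ok)
  t2 'z' -> {0,1}, take 1 (2->1 ok)
  t3 'z' -> {0,1}, take 0 (1->0 ok)
  t4 'y' -> {2}, take 2 (0->2 ok)
  t5 'y' -> {2}, take 2 (2->2 ok)
  t6 'z' -> {0,1}, take 1 (2->1 ok)
  t7 'w' -> {3}, take 3 (1->3 ok)
  t8 'z' -> {0,1}, take 0 (3->0 ok)
  t9 'w' -> {3}, take 3 (0->3 ok)
  t10 'z' -> {0,1}, take 1 (3->1 ok)
  t11 'x' -> {4}, take 4 (1->4 ok)
  t12 'w' -> {3}, take 3 (4->3 ok)
  t13 'z' -> {0,1}, take 0 (3->0 ok)
  t14 'z' -> {0,1}, take 0 (0->0 ok)
  t15 'w' -> {3}, take 3 (0->3 ok)

0,2,1,0,2,2,1,3,0,3,1,4,3,0,0,3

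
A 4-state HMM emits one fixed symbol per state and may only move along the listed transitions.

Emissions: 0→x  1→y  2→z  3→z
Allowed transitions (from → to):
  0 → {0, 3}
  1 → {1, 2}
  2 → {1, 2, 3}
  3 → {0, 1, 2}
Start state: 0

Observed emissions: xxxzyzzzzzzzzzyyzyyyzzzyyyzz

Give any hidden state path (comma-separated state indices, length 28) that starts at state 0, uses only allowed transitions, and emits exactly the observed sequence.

  pos 0: x in {0}, choose 0; start
  pos 1: x in {0}, choose 0; 0->0 ok
  pos 2: x in {0}, choose 0; 0->0 ok
  pos 3: z in {2,3}, choose 3; 0->3 ok
  pos 4: y in {1}, choose 1; 3->1 ok
  pos 5: z in {2,3}, choose 2; 1->2 ok
  pos 6: z in {2,3}, choose 3; 2->3 ok
  pos 7: z in {2,3}, choose 2; 3->2 ok
  pos 8: z in {2,3}, choose 2; 2->2 ok
  pos 9: z in {2,3}, choose 2; 2->2 ok
  pos 10: z in {2,3}, choose 2; 2->2 ok
  pos 11: z in {2,3}, choose 3; 2->3 ok
  pos 12: z in {2,3}, choose 2; 3->2 ok
  pos 13: z in {2,3}, choose 3; 2->3 ok
  pos 14: y in {1}, choose 1; 3->1 ok
  pos 15: y in {1}, choose 1; 1->1 ok
  pos 16: z in {2,3}, choose 2; 1->2 ok
  pos 17: y in {1}, choose 1; 2->1 ok
  pos 18: y in {1}, choose 1; 1->1 ok
  pos 19: y in {1}, choose 1; 1->1 ok
  pos 20: z in {2,3}, choose 2; 1->2 ok
  pos 21: z in {2,3}, choose 2; 2->2 ok
  pos 22: z in {2,3}, choose 3; 2->3 ok
  pos 23: y in {1}, choose 1; 3->1 ok
  pos 24: y in {1}, choose 1; 1->1 ok
  pos 25: y in {1}, choose 1; 1->1 ok
  pos 26: z in {2,3}, choose 2; 1->2 ok
  pos 27: z in {2,3}, choose 3; 2->3 ok

0,0,0,3,1,2,3,2,2,2,2,3,2,3,1,1,2,1,1,1,2,2,3,1,1,1,2,3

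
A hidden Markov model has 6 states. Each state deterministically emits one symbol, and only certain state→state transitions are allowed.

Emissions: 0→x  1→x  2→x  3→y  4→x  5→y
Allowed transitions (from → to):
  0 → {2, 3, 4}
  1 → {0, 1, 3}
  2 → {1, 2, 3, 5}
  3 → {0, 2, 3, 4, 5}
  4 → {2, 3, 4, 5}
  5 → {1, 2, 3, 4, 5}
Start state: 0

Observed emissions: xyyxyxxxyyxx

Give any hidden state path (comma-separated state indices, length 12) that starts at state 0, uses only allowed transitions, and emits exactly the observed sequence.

0,3,3,4,3,0,2,1,3,5,4,4

  [0] x  {0,1,2,4}  => 0  start
  [1] y  {3,5}  => 3  0->3 ok
  [2] y  {3,5}  => 3  3->3 ok
  [3] x  {0,1,2,4}  => 4  3->4 ok
  [4] y  {3,5}  => 3  4->3 ok
  [5] x  {0,1,2,4}  => 0  3->0 ok
  [6] x  {0,1,2,4}  => 2  0->2 ok
  [7] x  {0,1,2,4}  => 1  2->1 ok
  [8] y  {3,5}  => 3  1->3 ok
  [9] y  {3,5}  => 5  3->5 ok
  [10] x  {0,1,2,4}  => 4  5->4 ok
  [11] x  {0,1,2,4}  => 4  4->4 ok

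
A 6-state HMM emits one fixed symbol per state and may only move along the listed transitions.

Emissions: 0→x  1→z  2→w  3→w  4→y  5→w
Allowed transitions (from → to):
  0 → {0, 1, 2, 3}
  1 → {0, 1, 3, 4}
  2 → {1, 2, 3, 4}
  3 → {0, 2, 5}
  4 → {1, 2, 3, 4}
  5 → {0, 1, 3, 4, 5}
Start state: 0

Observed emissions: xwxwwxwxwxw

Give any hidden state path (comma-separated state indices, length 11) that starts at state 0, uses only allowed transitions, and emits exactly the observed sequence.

  pos 0: x in {0}, choose 0; start
  pos 1: w in {2,3,5}, choose 3; 0->3 ok
  pos 2: x in {0}, choose 0; 3->0 ok
  pos 3: w in {2,3,5}, choose 3; 0->3 ok
  pos 4: w in {2,3,5}, choose 5; 3->5 ok
  pos 5: x in {0}, choose 0; 5->0 ok
  pos 6: w in {2,3,5}, choose 3; 0->3 ok
  pos 7: x in {0}, choose 0; 3->0 ok
  pos 8: w in {2,3,5}, choose 3; 0->3 ok
  pos 9: x in {0}, choose 0; 3->0 ok
  pos 10: w in {2,3,5}, choose 2; 0->2 ok

0,3,0,3,5,0,3,0,3,0,2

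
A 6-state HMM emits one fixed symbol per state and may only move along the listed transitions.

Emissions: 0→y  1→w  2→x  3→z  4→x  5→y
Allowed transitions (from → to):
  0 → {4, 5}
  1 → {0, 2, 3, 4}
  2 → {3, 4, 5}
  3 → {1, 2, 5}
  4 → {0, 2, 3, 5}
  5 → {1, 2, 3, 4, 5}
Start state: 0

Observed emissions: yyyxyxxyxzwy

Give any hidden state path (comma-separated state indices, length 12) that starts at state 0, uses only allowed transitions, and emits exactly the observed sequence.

0,5,5,4,5,2,4,5,2,3,1,0

  0: obs=y cand={0,5} pick 0 [start]
  1: obs=y cand={0,5} pick 5 [0->5 ok]
  2: obs=y cand={0,5} pick 5 [5->5 ok]
  3: obs=x cand={2,4} pick 4 [5->4 ok]
  4: obs=y cand={0,5} pick 5 [4->5 ok]
  5: obs=x cand={2,4} pick 2 [5->2 ok]
  6: obs=x cand={2,4} pick 4 [2->4 ok]
  7: obs=y cand={0,5} pick 5 [4->5 ok]
  8: obs=x cand={2,4} pick 2 [5->2 ok]
  9: obs=z cand={3} pick 3 [2->3 ok]
  10: obs=w cand={1} pick 1 [3->1 ok]
  11: obs=y cand={0,5} pick 0 [1->0 ok]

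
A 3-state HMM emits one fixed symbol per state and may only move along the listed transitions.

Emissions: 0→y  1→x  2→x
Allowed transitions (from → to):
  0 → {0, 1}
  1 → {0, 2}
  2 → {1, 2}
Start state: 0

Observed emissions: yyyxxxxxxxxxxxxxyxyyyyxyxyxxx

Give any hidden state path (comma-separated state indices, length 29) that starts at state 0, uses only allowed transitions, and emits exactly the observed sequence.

0,0,0,1,2,2,1,2,2,2,1,2,2,2,2,1,0,1,0,0,0,0,1,0,1,0,1,2,2

  t0 'y' -> {0}, take 0 (start)
  t1 'y' -> {0}, take 0 (0->0 ok)
  t2 'y' -> {0}, take 0 (0->0 ok)
  t3 'x' -> {1,2}, take 1 (0->1 ok)
  t4 'x' -> {1,2}, take 2 (1->2 ok)
  t5 'x' -> {1,2}, take 2 (2->2 ok)
  t6 'x' -> {1,2}, take 1 (2->1 ok)
  t7 'x' -> {1,2}, take 2 (1->2 ok)
  t8 'x' -> {1,2}, take 2 (2->2 ok)
  t9 'x' -> {1,2}, take 2 (2->2 ok)
  t10 'x' -> {1,2}, take 1 (2->1 ok)
  t11 'x' -> {1,2}, take 2 (1->2 ok)
  t12 'x' -> {1,2}, take 2 (2->2 ok)
  t13 'x' -> {1,2}, take 2 (2->2 ok)
  t14 'x' -> {1,2}, take 2 (2->2 ok)
  t15 'x' -> {1,2}, take 1 (2->1 ok)
  t16 'y' -> {0}, take 0 (1->0 ok)
  t17 'x' -> {1,2}, take 1 (0->1 ok)
  t18 'y' -> {0}, take 0 (1->0 ok)
  t19 'y' -> {0}, take 0 (0->0 ok)
  t20 'y' -> {0}, take 0 (0->0 ok)
  t21 'y' -> {0}, take 0 (0->0 ok)
  t22 'x' -> {1,2}, take 1 (0->1 ok)
  t23 'y' -> {0}, take 0 (1->0 ok)
  t24 'x' -> {1,2}, take 1 (0->1 ok)
  t25 'y' -> {0}, take 0 (1->0 ok)
  t26 'x' -> {1,2}, take 1 (0->1 ok)
  t27 'x' -> {1,2}, take 2 (1->2 ok)
  t28 'x' -> {1,2}, take 2 (2->2 ok)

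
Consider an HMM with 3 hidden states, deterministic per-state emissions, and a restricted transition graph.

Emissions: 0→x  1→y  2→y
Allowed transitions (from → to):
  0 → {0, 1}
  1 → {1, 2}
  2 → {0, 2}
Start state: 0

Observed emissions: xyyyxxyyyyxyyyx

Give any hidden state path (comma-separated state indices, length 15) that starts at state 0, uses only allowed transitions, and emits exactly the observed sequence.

  t0 'x' -> {0}, take 0 (start)
  t1 'y' -> {1,2}, take 1 (0->1 ok)
  t2 'y' -> {1,2}, take 1 (1->1 ok)
  t3 'y' -> {1,2}, take 2 (1->2 ok)
  t4 'x' -> {0}, take 0 (2->0 ok)
  t5 'x' -> {0}, take 0 (0->0 ok)
  t6 'y' -> {1,2}, take 1 (0->1 ok)
  t7 'y' -> {1,2}, take 1 (1->1 ok)
  t8 'y' -> {1,2}, take 2 (1->2 ok)
  t9 'y' -> {1,2}, take 2 (2->2 ok)
  t10 'x' -> {0}, take 0 (2->0 ok)
  t11 'y' -> {1,2}, take 1 (0->1 ok)
  t12 'y' -> {1,2}, take 1 (1->1 ok)
  t13 'y' -> {1,2}, take 2 (1->2 ok)
  t14 'x' -> {0}, take 0 (2->0 ok)

0,1,1,2,0,0,1,1,2,2,0,1,1,2,0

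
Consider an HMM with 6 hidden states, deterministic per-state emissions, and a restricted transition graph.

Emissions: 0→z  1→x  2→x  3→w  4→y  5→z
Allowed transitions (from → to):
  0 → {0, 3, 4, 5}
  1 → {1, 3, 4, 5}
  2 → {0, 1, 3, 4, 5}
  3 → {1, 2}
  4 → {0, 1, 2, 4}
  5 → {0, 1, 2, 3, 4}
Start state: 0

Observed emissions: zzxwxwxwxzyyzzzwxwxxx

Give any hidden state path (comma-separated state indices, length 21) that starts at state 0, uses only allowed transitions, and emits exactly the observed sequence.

0,5,1,3,1,3,1,3,2,0,4,4,0,0,0,3,1,3,1,1,1

  pos 0: z in {0,5}, choose 0; start
  pos 1: z in {0,5}, choose 5; 0->5 ok
  pos 2: x in {1,2}, choose 1; 5->1 ok
  pos 3: w in {3}, choose 3; 1->3 ok
  pos 4: x in {1,2}, choose 1; 3->1 ok
  pos 5: w in {3}, choose 3; 1->3 ok
  pos 6: x in {1,2}, choose 1; 3->1 ok
  pos 7: w in {3}, choose 3; 1->3 ok
  pos 8: x in {1,2}, choose 2; 3->2 ok
  pos 9: z in {0,5}, choose 0; 2->0 ok
  pos 10: y in {4}, choose 4; 0->4 ok
  pos 11: y in {4}, choose 4; 4->4 ok
  pos 12: z in {0,5}, choose 0; 4->0 ok
  pos 13: z in {0,5}, choose 0; 0->0 ok
  pos 14: z in {0,5}, choose 0; 0->0 ok
  pos 15: w in {3}, choose 3; 0->3 ok
  pos 16: x in {1,2}, choose 1; 3->1 ok
  pos 17: w in {3}, choose 3; 1->3 ok
  pos 18: x in {1,2}, choose 1; 3->1 ok
  pos 19: x in {1,2}, choose 1; 1->1 ok
  pos 20: x in {1,2}, choose 1; 1->1 ok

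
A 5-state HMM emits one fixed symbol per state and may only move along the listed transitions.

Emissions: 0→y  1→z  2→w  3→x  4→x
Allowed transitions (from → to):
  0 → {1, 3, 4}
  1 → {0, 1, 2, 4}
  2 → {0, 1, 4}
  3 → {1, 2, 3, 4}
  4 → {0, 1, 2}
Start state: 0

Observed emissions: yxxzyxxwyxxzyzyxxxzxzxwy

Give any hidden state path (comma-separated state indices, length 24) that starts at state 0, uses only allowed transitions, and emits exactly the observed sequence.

0,3,4,1,0,3,4,2,0,3,4,1,0,1,0,3,3,3,1,4,1,4,2,0

  [0] y  {0}  => 0  start
  [1] x  {3,4}  => 3  0->3 ok
  [2] x  {3,4}  => 4  3->4 ok
  [3] z  {1}  => 1  4->1 ok
  [4] y  {0}  => 0  1->0 ok
  [5] x  {3,4}  => 3  0->3 ok
  [6] x  {3,4}  => 4  3->4 ok
  [7] w  {2}  => 2  4->2 ok
  [8] y  {0}  => 0  2->0 ok
  [9] x  {3,4}  => 3  0->3 ok
  [10] x  {3,4}  => 4  3->4 ok
  [11] z  {1}  => 1  4->1 ok
  [12] y  {0}  => 0  1->0 ok
  [13] z  {1}  => 1  0->1 ok
  [14] y  {0}  => 0  1->0 ok
  [15] x  {3,4}  => 3  0->3 ok
  [16] x  {3,4}  => 3  3->3 ok
  [17] x  {3,4}  => 3  3->3 ok
  [18] z  {1}  => 1  3->1 ok
  [19] x  {3,4}  => 4  1->4 ok
  [20] z  {1}  => 1  4->1 ok
  [21] x  {3,4}  => 4  1->4 ok
  [22] w  {2}  => 2  4->2 ok
  [23] y  {0}  => 0  2->0 ok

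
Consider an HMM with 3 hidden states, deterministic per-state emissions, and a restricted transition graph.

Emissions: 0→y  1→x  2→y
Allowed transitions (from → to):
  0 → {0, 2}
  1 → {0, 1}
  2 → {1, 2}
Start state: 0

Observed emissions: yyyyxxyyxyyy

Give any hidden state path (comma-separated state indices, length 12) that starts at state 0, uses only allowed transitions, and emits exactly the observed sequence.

0,2,2,2,1,1,0,2,1,0,0,2

  0: obs=y cand={0,2} pick 0 [start]
  1: obs=y cand={0,2} pick 2 [0->2 ok]
  2: obs=y cand={0,2} pick 2 [2->2 ok]
  3: obs=y cand={0,2} pick 2 [2->2 ok]
  4: obs=x cand={1} pick 1 [2->1 ok]
  5: obs=x cand={1} pick 1 [1->1 ok]
  6: obs=y cand={0,2} pick 0 [1->0 ok]
  7: obs=y cand={0,2} pick 2 [0->2 ok]
  8: obs=x cand={1} pick 1 [2->1 ok]
  9: obs=y cand={0,2} pick 0 [1->0 ok]
  10: obs=y cand={0,2} pick 0 [0->0 ok]
  11: obs=y cand={0,2} pick 2 [0->2 ok]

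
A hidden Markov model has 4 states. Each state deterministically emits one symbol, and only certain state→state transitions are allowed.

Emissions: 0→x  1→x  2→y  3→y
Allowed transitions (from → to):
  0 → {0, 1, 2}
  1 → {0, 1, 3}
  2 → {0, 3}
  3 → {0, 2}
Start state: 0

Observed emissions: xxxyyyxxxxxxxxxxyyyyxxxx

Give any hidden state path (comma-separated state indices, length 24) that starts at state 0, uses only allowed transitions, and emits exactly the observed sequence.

0,1,0,2,3,2,0,0,1,0,0,0,0,1,1,1,3,2,3,2,0,1,0,1

  t0 'x' -> {0,1}, take 0 (start)
  t1 'x' -> {0,1}, take 1 (0->1 ok)
  t2 'x' -> {0,1}, take 0 (1->0 ok)
  t3 'y' -> {2,3}, take 2 (0->2 ok)
  t4 'y' -> {2,3}, take 3 (2->3 ok)
  t5 'y' -> {2,3}, take 2 (3->2 ok)
  t6 'x' -> {0,1}, take 0 (2->0 ok)
  t7 'x' -> {0,1}, take 0 (0->0 ok)
  t8 'x' -> {0,1}, take 1 (0->1 ok)
  t9 'x' -> {0,1}, take 0 (1->0 ok)
  t10 'x' -> {0,1}, take 0 (0->0 ok)
  t11 'x' -> {0,1}, take 0 (0->0 ok)
  t12 'x' -> {0,1}, take 0 (0->0 ok)
  t13 'x' -> {0,1}, take 1 (0->1 ok)
  t14 'x' -> {0,1}, take 1 (1->1 ok)
  t15 'x' -> {0,1}, take 1 (1->1 ok)
  t16 'y' -> {2,3}, take 3 (1->3 ok)
  t17 'y' -> {2,3}, take 2 (3->2 ok)
  t18 'y' -> {2,3}, take 3 (2->3 ok)
  t19 'y' -> {2,3}, take 2 (3->2 ok)
  t20 'x' -> {0,1}, take 0 (2->0 ok)
  t21 'x' -> {0,1}, take 1 (0->1 ok)
  t22 'x' -> {0,1}, take 0 (1->0 ok)
  t23 'x' -> {0,1}, take 1 (0->1 ok)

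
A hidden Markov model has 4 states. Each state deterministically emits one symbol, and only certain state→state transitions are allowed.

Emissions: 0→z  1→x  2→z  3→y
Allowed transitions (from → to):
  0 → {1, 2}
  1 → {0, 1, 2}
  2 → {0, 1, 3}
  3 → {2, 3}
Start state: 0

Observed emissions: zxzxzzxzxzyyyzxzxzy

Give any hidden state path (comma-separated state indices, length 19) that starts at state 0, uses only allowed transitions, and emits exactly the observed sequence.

  pos 0: z in {0,2}, choose 0; start
  pos 1: x in {1}, choose 1; 0->1 ok
  pos 2: z in {0,2}, choose 2; 1->2 ok
  pos 3: x in {1}, choose 1; 2->1 ok
  pos 4: z in {0,2}, choose 2; 1->2 ok
  pos 5: z in {0,2}, choose 0; 2->0 ok
  pos 6: x in {1}, choose 1; 0->1 ok
  pos 7: z in {0,2}, choose 2; 1->2 ok
  pos 8: x in {1}, choose 1; 2->1 ok
  pos 9: z in {0,2}, choose 2; 1->2 ok
  pos 10: y in {3}, choose 3; 2->3 ok
  pos 11: y in {3}, choose 3; 3->3 ok
  pos 12: y in {3}, choose 3; 3->3 ok
  pos 13: z in {0,2}, choose 2; 3->2 ok
  pos 14: x in {1}, choose 1; 2->1 ok
  pos 15: z in {0,2}, choose 0; 1->0 ok
  pos 16: x in {1}, choose 1; 0->1 ok
  pos 17: z in {0,2}, choose 2; 1->2 ok
  pos 18: y in {3}, choose 3; 2->3 ok

0,1,2,1,2,0,1,2,1,2,3,3,3,2,1,0,1,2,3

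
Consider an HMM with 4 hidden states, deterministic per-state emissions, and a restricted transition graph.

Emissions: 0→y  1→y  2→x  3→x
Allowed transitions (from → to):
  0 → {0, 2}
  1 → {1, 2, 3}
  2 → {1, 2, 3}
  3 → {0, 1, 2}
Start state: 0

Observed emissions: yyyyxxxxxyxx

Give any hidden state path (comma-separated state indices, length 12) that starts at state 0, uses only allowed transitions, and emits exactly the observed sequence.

0,0,0,0,2,2,2,2,2,1,3,2

  [0] y  {0,1}  => 0  start
  [1] y  {0,1}  => 0  0->0 ok
  [2] y  {0,1}  => 0  0->0 ok
  [3] y  {0,1}  => 0  0->0 ok
  [4] x  {2,3}  => 2  0->2 ok
  [5] x  {2,3}  => 2  2->2 ok
  [6] x  {2,3}  => 2  2->2 ok
  [7] x  {2,3}  => 2  2->2 ok
  [8] x  {2,3}  => 2  2->2 ok
  [9] y  {0,1}  => 1  2->1 ok
  [10] x  {2,3}  => 3  1->3 ok
  [11] x  {2,3}  => 2  3->2 ok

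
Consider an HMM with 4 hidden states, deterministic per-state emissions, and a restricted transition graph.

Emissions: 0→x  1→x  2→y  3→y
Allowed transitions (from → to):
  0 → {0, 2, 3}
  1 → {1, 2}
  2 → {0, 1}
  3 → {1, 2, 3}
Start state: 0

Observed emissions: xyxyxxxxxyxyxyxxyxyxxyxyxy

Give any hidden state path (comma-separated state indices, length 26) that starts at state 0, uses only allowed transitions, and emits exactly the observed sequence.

0,2,0,2,1,1,1,1,1,2,1,2,0,2,1,1,2,1,2,0,0,2,1,2,1,2

  pos 0: x in {0,1}, choose 0; start
  pos 1: y in {2,3}, choose 2; 0->2 ok
  pos 2: x in {0,1}, choose 0; 2->0 ok
  pos 3: y in {2,3}, choose 2; 0->2 ok
  pos 4: x in {0,1}, choose 1; 2->1 ok
  pos 5: x in {0,1}, choose 1; 1->1 ok
  pos 6: x in {0,1}, choose 1; 1->1 ok
  pos 7: x in {0,1}, choose 1; 1->1 ok
  pos 8: x in {0,1}, choose 1; 1->1 ok
  pos 9: y in {2,3}, choose 2; 1->2 ok
  pos 10: x in {0,1}, choose 1; 2->1 ok
  pos 11: y in {2,3}, choose 2; 1->2 ok
  pos 12: x in {0,1}, choose 0; 2->0 ok
  pos 13: y in {2,3}, choose 2; 0->2 ok
  pos 14: x in {0,1}, choose 1; 2->1 ok
  pos 15: x in {0,1}, choose 1; 1->1 ok
  pos 16: y in {2,3}, choose 2; 1->2 ok
  pos 17: x in {0,1}, choose 1; 2->1 ok
  pos 18: y in {2,3}, choose 2; 1->2 ok
  pos 19: x in {0,1}, choose 0; 2->0 ok
  pos 20: x in {0,1}, choose 0; 0->0 ok
  pos 21: y in {2,3}, choose 2; 0->2 ok
  pos 22: x in {0,1}, choose 1; 2->1 ok
  pos 23: y in {2,3}, choose 2; 1->2 ok
  pos 24: x in {0,1}, choose 1; 2->1 ok
  pos 25: y in {2,3}, choose 2; 1->2 ok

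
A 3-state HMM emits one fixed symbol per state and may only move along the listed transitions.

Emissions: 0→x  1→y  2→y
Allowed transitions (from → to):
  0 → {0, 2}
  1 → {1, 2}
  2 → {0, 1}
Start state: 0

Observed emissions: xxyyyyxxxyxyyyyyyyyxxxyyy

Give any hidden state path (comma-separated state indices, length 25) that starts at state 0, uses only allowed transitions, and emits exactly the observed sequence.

  pos 0: x in {0}, choose 0; start
  pos 1: x in {0}, choose 0; 0->0 ok
  pos 2: y in {1,2}, choose 2; 0->2 ok
  pos 3: y in {1,2}, choose 1; 2->1 ok
  pos 4: y in {1,2}, choose 1; 1->1 ok
  pos 5: y in {1,2}, choose 2; 1->2 ok
  pos 6: x in {0}, choose 0; 2->0 ok
  pos 7: x in {0}, choose 0; 0->0 ok
  pos 8: x in {0}, choose 0; 0->0 ok
  pos 9: y in {1,2}, choose 2; 0->2 ok
  pos 10: x in {0}, choose 0; 2->0 ok
  pos 11: y in {1,2}, choose 2; 0->2 ok
  pos 12: y in {1,2}, choose 1; 2->1 ok
  pos 13: y in {1,2}, choose 1; 1->1 ok
  pos 14: y in {1,2}, choose 1; 1->1 ok
  pos 15: y in {1,2}, choose 1; 1->1 ok
  pos 16: y in {1,2}, choose 1; 1->1 ok
  pos 17: y in {1,2}, choose 1; 1->1 ok
  pos 18: y in {1,2}, choose 2; 1->2 ok
  pos 19: x in {0}, choose 0; 2->0 ok
  pos 20: x in {0}, choose 0; 0->0 ok
  pos 21: x in {0}, choose 0; 0->0 ok
  pos 22: y in {1,2}, choose 2; 0->2 ok
  pos 23: y in {1,2}, choose 1; 2->1 ok
  pos 24: y in {1,2}, choose 1; 1->1 ok

0,0,2,1,1,2,0,0,0,2,0,2,1,1,1,1,1,1,2,0,0,0,2,1,1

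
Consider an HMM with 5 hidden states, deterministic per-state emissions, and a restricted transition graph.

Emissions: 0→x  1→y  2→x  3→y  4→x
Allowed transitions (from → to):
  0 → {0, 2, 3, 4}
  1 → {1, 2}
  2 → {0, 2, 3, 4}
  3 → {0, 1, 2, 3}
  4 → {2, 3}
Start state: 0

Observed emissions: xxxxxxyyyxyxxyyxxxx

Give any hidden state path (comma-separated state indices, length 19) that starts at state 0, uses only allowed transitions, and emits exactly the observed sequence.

0,2,2,2,0,4,3,1,1,2,3,0,0,3,1,2,4,2,4

  pos 0: x in {0,2,4}, choose 0; start
  pos 1: x in {0,2,4}, choose 2; 0->2 ok
  pos 2: x in {0,2,4}, choose 2; 2->2 ok
  pos 3: x in {0,2,4}, choose 2; 2->2 ok
  pos 4: x in {0,2,4}, choose 0; 2->0 ok
  pos 5: x in {0,2,4}, choose 4; 0->4 ok
  pos 6: y in {1,3}, choose 3; 4->3 ok
  pos 7: y in {1,3}, choose 1; 3->1 ok
  pos 8: y in {1,3}, choose 1; 1->1 ok
  pos 9: x in {0,2,4}, choose 2; 1->2 ok
  pos 10: y in {1,3}, choose 3; 2->3 ok
  pos 11: x in {0,2,4}, choose 0; 3->0 ok
  pos 12: x in {0,2,4}, choose 0; 0->0 ok
  pos 13: y in {1,3}, choose 3; 0->3 ok
  pos 14: y in {1,3}, choose 1; 3->1 ok
  pos 15: x in {0,2,4}, choose 2; 1->2 ok
  pos 16: x in {0,2,4}, choose 4; 2->4 ok
  pos 17: x in {0,2,4}, choose 2; 4->2 ok
  pos 18: x in {0,2,4}, choose 4; 2->4 ok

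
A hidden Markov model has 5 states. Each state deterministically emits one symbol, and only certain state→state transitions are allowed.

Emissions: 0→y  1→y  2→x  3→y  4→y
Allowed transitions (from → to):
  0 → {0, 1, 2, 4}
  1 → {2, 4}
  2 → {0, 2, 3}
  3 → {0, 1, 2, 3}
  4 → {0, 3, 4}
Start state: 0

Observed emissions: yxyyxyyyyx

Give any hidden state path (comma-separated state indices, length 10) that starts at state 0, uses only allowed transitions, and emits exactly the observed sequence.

0,2,0,0,2,3,0,4,3,2

  pos 0: y in {0,1,3,4}, choose 0; start
  pos 1: x in {2}, choose 2; 0->2 ok
  pos 2: y in {0,1,3,4}, choose 0; 2->0 ok
  pos 3: y in {0,1,3,4}, choose 0; 0->0 ok
  pos 4: x in {2}, choose 2; 0->2 ok
  pos 5: y in {0,1,3,4}, choose 3; 2->3 ok
  pos 6: y in {0,1,3,4}, choose 0; 3->0 ok
  pos 7: y in {0,1,3,4}, choose 4; 0->4 ok
  pos 8: y in {0,1,3,4}, choose 3; 4->3 ok
  pos 9: x in {2}, choose 2; 3->2 ok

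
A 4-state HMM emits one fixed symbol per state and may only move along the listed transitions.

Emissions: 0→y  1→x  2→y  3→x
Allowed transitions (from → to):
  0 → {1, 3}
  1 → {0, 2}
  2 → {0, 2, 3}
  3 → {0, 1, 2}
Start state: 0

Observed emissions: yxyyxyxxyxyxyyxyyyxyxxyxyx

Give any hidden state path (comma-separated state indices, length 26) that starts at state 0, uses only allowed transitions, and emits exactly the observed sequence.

0,1,2,0,1,0,3,1,0,1,2,3,2,0,1,2,2,0,1,0,3,1,2,3,0,1

  [0] y  {0,2}  => 0  start
  [1] x  {1,3}  => 1  0->1 ok
  [2] y  {0,2}  => 2  1->2 ok
  [3] y  {0,2}  => 0  2->0 ok
  [4] x  {1,3}  => 1  0->1 ok
  [5] y  {0,2}  => 0  1->0 ok
  [6] x  {1,3}  => 3  0->3 ok
  [7] x  {1,3}  => 1  3->1 ok
  [8] y  {0,2}  => 0  1->0 ok
  [9] x  {1,3}  => 1  0->1 ok
  [10] y  {0,2}  => 2  1->2 ok
  [11] x  {1,3}  => 3  2->3 ok
  [12] y  {0,2}  => 2  3->2 ok
  [13] y  {0,2}  => 0  2->0 ok
  [14] x  {1,3}  => 1  0->1 ok
  [15] y  {0,2}  => 2  1->2 ok
  [16] y  {0,2}  => 2  2->2 ok
  [17] y  {0,2}  => 0  2->0 ok
  [18] x  {1,3}  => 1  0->1 ok
  [19] y  {0,2}  => 0  1->0 ok
  [20] x  {1,3}  => 3  0->3 ok
  [21] x  {1,3}  => 1  3->1 ok
  [22] y  {0,2}  => 2  1->2 ok
  [23] x  {1,3}  => 3  2->3 ok
  [24] y  {0,2}  => 0  3->0 ok
  [25] x  {1,3}  => 1  0->1 ok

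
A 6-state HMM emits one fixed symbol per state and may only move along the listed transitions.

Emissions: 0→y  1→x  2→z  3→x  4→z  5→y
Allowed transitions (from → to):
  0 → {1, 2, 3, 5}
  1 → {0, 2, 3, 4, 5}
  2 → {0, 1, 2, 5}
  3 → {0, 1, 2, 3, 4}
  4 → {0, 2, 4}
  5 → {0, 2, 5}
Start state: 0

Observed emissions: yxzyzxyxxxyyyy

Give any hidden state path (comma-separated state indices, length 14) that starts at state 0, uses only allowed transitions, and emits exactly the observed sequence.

  pos 0: y in {0,5}, choose 0; start
  pos 1: x in {1,3}, choose 1; 0->1 ok
  pos 2: z in {2,4}, choose 2; 1->2 ok
  pos 3: y in {0,5}, choose 5; 2->5 ok
  pos 4: z in {2,4}, choose 2; 5->2 ok
  pos 5: x in {1,3}, choose 1; 2->1 ok
  pos 6: y in {0,5}, choose 0; 1->0 ok
  pos 7: x in {1,3}, choose 1; 0->1 ok
  pos 8: x in {1,3}, choose 3; 1->3 ok
  pos 9: x in {1,3}, choose 1; 3->1 ok
  pos 10: y in {0,5}, choose 5; 1->5 ok
  pos 11: y in {0,5}, choose 0; 5->0 ok
  pos 12: y in {0,5}, choose 5; 0->5 ok
  pos 13: y in {0,5}, choose 0; 5->0 ok

0,1,2,5,2,1,0,1,3,1,5,0,5,0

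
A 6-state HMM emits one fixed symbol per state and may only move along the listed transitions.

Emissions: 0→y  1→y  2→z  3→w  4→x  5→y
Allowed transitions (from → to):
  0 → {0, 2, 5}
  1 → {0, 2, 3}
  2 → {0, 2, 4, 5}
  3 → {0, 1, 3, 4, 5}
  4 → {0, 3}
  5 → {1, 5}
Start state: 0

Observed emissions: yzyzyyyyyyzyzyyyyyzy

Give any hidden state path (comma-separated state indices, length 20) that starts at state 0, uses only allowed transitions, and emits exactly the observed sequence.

  [0] y  {0,1,5}  => 0  start
  [1] z  {2}  => 2  0->2 ok
  [2] y  {0,1,5}  => 0  2->0 ok
  [3] z  {2}  => 2  0->2 ok
  [4] y  {0,1,5}  => 0  2->0 ok
  [5] y  {0,1,5}  => 5  0->5 ok
  [6] y  {0,1,5}  => 5  5->5 ok
  [7] y  {0,1,5}  => 1  5->1 ok
  [8] y  {0,1,5}  => 0  1->0 ok
  [9] y  {0,1,5}  => 0  0->0 ok
  [10] z  {2}  => 2  0->2 ok
  [11] y  {0,1,5}  => 0  2->0 ok
  [12] z  {2}  => 2  0->2 ok
  [13] y  {0,1,5}  => 5  2->5 ok
  [14] y  {0,1,5}  => 5  5->5 ok
  [15] y  {0,1,5}  => 5  5->5 ok
  [16] y  {0,1,5}  => 5  5->5 ok
  [17] y  {0,1,5}  => 1  5->1 ok
  [18] z  {2}  => 2  1->2 ok
  [19] y  {0,1,5}  => 5  2->5 ok

0,2,0,2,0,5,5,1,0,0,2,0,2,5,5,5,5,1,2,5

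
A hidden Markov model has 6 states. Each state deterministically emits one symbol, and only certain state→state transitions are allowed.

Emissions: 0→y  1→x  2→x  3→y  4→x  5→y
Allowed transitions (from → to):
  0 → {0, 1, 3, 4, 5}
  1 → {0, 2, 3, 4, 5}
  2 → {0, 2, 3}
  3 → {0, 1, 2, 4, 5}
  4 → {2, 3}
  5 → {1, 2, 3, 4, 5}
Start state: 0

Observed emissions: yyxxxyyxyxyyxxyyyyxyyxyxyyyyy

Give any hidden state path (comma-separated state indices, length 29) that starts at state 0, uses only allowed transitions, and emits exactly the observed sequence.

  t0 'y' -> {0,3,5}, take 0 (start)
  t1 'y' -> {0,3,5}, take 3 (0->3 ok)
  t2 'x' -> {1,2,4}, take 4 (3->4 ok)
  t3 'x' -> {1,2,4}, take 2 (4->2 ok)
  t4 'x' -> {1,2,4}, take 2 (2->2 ok)
  t5 'y' -> {0,3,5}, take 3 (2->3 ok)
  t6 'y' -> {0,3,5}, take 5 (3->5 ok)
  t7 'x' -> {1,2,4}, take 1 (5->1 ok)
  t8 'y' -> {0,3,5}, take 5 (1->5 ok)
  t9 'x' -> {1,2,4}, take 4 (5->4 ok)
  t10 'y' -> {0,3,5}, take 3 (4->3 ok)
  t11 'y' -> {0,3,5}, take 5 (3->5 ok)
  t12 'x' -> {1,2,4}, take 1 (5->1 ok)
  t13 'x' -> {1,2,4}, take 2 (1->2 ok)
  t14 'y' -> {0,3,5}, take 0 (2->0 ok)
  t15 'y' -> {0,3,5}, take 0 (0->0 ok)
  t16 'y' -> {0,3,5}, take 0 (0->0 ok)
  t17 'y' -> {0,3,5}, take 3 (0->3 ok)
  t18 'x' -> {1,2,4}, take 1 (3->1 ok)
  t19 'y' -> {0,3,5}, take 0 (1->0 ok)
  t20 'y' -> {0,3,5}, take 0 (0->0 ok)
  t21 'x' -> {1,2,4}, take 1 (0->1 ok)
  t22 'y' -> {0,3,5}, take 0 (1->0 ok)
  t23 'x' -> {1,2,4}, take 1 (0->1 ok)
  t24 'y' -> {0,3,5}, take 5 (1->5 ok)
  t25 'y' -> {0,3,5}, take 5 (5->5 ok)
  t26 'y' -> {0,3,5}, take 5 (5->5 ok)
  t27 'y' -> {0,3,5}, take 3 (5->3 ok)
  t28 'y' -> {0,3,5}, take 5 (3->5 ok)

0,3,4,2,2,3,5,1,5,4,3,5,1,2,0,0,0,3,1,0,0,1,0,1,5,5,5,3,5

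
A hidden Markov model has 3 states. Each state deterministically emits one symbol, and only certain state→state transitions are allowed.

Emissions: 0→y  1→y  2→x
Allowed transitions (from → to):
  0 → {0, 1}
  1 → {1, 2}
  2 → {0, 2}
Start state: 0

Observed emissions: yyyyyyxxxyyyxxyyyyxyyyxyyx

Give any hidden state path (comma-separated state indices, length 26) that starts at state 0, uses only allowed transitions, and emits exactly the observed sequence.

  [0] y  {0,1}  => 0  start
  [1] y  {0,1}  => 0  0->0 ok
  [2] y  {0,1}  => 0  0->0 ok
  [3] y  {0,1}  => 0  0->0 ok
  [4] y  {0,1}  => 0  0->0 ok
  [5] y  {0,1}  => 1  0->1 ok
  [6] x  {2}  => 2  1->2 ok
  [7] x  {2}  => 2  2->2 ok
  [8] x  {2}  => 2  2->2 ok
  [9] y  {0,1}  => 0  2->0 ok
  [10] y  {0,1}  => 0  0->0 ok
  [11] y  {0,1}  => 1  0->1 ok
  [12] x  {2}  => 2  1->2 ok
  [13] x  {2}  => 2  2->2 ok
  [14] y  {0,1}  => 0  2->0 ok
  [15] y  {0,1}  => 0  0->0 ok
  [16] y  {0,1}  => 0  0->0 ok
  [17] y  {0,1}  => 1  0->1 ok
  [18] x  {2}  => 2  1->2 ok
  [19] y  {0,1}  => 0  2->0 ok
  [20] y  {0,1}  => 0  0->0 ok
  [21] y  {0,1}  => 1  0->1 ok
  [22] x  {2}  => 2  1->2 ok
  [23] y  {0,1}  => 0  2->0 ok
  [24] y  {0,1}  => 1  0->1 ok
  [25] x  {2}  => 2  1->2 ok

0,0,0,0,0,1,2,2,2,0,0,1,2,2,0,0,0,1,2,0,0,1,2,0,1,2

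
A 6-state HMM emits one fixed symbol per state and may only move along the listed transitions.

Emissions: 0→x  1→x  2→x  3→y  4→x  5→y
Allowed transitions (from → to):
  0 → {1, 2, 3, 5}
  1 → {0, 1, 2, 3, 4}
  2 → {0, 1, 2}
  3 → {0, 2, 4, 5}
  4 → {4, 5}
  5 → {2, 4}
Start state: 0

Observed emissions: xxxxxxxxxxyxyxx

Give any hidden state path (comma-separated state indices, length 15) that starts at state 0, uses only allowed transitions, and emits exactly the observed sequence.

  pos 0: x in {0,1,2,4}, choose 0; start
  pos 1: x in {0,1,2,4}, choose 1; 0->1 ok
  pos 2: x in {0,1,2,4}, choose 2; 1->2 ok
  pos 3: x in {0,1,2,4}, choose 1; 2->1 ok
  pos 4: x in {0,1,2,4}, choose 0; 1->0 ok
  pos 5: x in {0,1,2,4}, choose 2; 0->2 ok
  pos 6: x in {0,1,2,4}, choose 2; 2->2 ok
  pos 7: x in {0,1,2,4}, choose 2; 2->2 ok
  pos 8: x in {0,1,2,4}, choose 1; 2->1 ok
  pos 9: x in {0,1,2,4}, choose 1; 1->1 ok
  pos 10: y in {3,5}, choose 3; 1->3 ok
  pos 11: x in {0,1,2,4}, choose 0; 3->0 ok
  pos 12: y in {3,5}, choose 3; 0->3 ok
  pos 13: x in {0,1,2,4}, choose 2; 3->2 ok
  pos 14: x in {0,1,2,4}, choose 2; 2->2 ok

0,1,2,1,0,2,2,2,1,1,3,0,3,2,2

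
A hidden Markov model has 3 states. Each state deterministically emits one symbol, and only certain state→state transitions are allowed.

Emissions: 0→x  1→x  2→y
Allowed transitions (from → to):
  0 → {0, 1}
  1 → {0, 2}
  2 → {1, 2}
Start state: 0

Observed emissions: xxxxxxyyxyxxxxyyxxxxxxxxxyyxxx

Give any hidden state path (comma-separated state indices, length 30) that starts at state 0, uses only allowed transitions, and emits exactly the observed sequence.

0,0,1,0,0,1,2,2,1,2,1,0,0,1,2,2,1,0,0,0,0,0,0,0,1,2,2,1,0,1

  pos 0: x in {0,1}, choose 0; start
  pos 1: x in {0,1}, choose 0; 0->0 ok
  pos 2: x in {0,1}, choose 1; 0->1 ok
  pos 3: x in {0,1}, choose 0; 1->0 ok
  pos 4: x in {0,1}, choose 0; 0->0 ok
  pos 5: x in {0,1}, choose 1; 0->1 ok
  pos 6: y in {2}, choose 2; 1->2 ok
  pos 7: y in {2}, choose 2; 2->2 ok
  pos 8: x in {0,1}, choose 1; 2->1 ok
  pos 9: y in {2}, choose 2; 1->2 ok
  pos 10: x in {0,1}, choose 1; 2->1 ok
  pos 11: x in {0,1}, choose 0; 1->0 ok
  pos 12: x in {0,1}, choose 0; 0->0 ok
  pos 13: x in {0,1}, choose 1; 0->1 ok
  pos 14: y in {2}, choose 2; 1->2 ok
  pos 15: y in {2}, choose 2; 2->2 ok
  pos 16: x in {0,1}, choose 1; 2->1 ok
  pos 17: x in {0,1}, choose 0; 1->0 ok
  pos 18: x in {0,1}, choose 0; 0->0 ok
  pos 19: x in {0,1}, choose 0; 0->0 ok
  pos 20: x in {0,1}, choose 0; 0->0 ok
  pos 21: x in {0,1}, choose 0; 0->0 ok
  pos 22: x in {0,1}, choose 0; 0->0 ok
  pos 23: x in {0,1}, choose 0; 0->0 ok
  pos 24: x in {0,1}, choose 1; 0->1 ok
  pos 25: y in {2}, choose 2; 1->2 ok
  pos 26: y in {2}, choose 2; 2->2 ok
  pos 27: x in {0,1}, choose 1; 2->1 ok
  pos 28: x in {0,1}, choose 0; 1->0 ok
  pos 29: x in {0,1}, choose 1; 0->1 ok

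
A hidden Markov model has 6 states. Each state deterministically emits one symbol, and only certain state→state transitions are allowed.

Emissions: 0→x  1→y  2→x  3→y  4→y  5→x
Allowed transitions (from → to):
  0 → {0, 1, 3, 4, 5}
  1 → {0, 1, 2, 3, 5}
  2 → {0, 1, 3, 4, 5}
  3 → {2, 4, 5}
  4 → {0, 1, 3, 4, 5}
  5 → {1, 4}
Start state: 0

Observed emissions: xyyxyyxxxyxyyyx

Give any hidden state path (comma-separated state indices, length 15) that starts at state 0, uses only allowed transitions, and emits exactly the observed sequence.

  pos 0: x in {0,2,5}, choose 0; start
  pos 1: y in {1,3,4}, choose 1; 0->1 ok
  pos 2: y in {1,3,4}, choose 3; 1->3 ok
  pos 3: x in {0,2,5}, choose 5; 3->5 ok
  pos 4: y in {1,3,4}, choose 4; 5->4 ok
  pos 5: y in {1,3,4}, choose 4; 4->4 ok
  pos 6: x in {0,2,5}, choose 0; 4->0 ok
  pos 7: x in {0,2,5}, choose 0; 0->0 ok
  pos 8: x in {0,2,5}, choose 5; 0->5 ok
  pos 9: y in {1,3,4}, choose 4; 5->4 ok
  pos 10: x in {0,2,5}, choose 5; 4->5 ok
  pos 11: y in {1,3,4}, choose 4; 5->4 ok
  pos 12: y in {1,3,4}, choose 1; 4->1 ok
  pos 13: y in {1,3,4}, choose 3; 1->3 ok
  pos 14: x in {0,2,5}, choose 5; 3->5 ok

0,1,3,5,4,4,0,0,5,4,5,4,1,3,5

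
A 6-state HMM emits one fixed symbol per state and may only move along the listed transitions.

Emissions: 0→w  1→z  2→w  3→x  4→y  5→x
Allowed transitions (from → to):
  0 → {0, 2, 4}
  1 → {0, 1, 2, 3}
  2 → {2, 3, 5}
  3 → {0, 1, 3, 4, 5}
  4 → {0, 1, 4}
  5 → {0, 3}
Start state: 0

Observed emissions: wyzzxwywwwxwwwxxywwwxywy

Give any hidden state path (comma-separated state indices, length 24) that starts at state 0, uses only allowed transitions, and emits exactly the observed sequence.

0,4,1,1,3,0,4,0,0,2,5,0,0,2,5,3,4,0,0,2,3,4,0,4

  t0 'w' -> {0,2}, take 0 (start)
  t1 'y' -> {4}, take 4 (0->4 ok)
  t2 'z' -> {1}, take 1 (4->1 ok)
  t3 'z' -> {1}, take 1 (1->1 ok)
  t4 'x' -> {3,5}, take 3 (1->3 ok)
  t5 'w' -> {0,2}, take 0 (3->0 ok)
  t6 'y' -> {4}, take 4 (0->4 ok)
  t7 'w' -> {0,2}, take 0 (4->0 ok)
  t8 'w' -> {0,2}, take 0 (0->0 ok)
  t9 'w' -> {0,2}, take 2 (0->2 ok)
  t10 'x' -> {3,5}, take 5 (2->5 ok)
  t11 'w' -> {0,2}, take 0 (5->0 ok)
  t12 'w' -> {0,2}, take 0 (0->0 ok)
  t13 'w' -> {0,2}, take 2 (0->2 ok)
  t14 'x' -> {3,5}, take 5 (2->5 ok)
  t15 'x' -> {3,5}, take 3 (5->3 ok)
  t16 'y' -> {4}, take 4 (3->4 ok)
  t17 'w' -> {0,2}, take 0 (4->0 ok)
  t18 'w' -> {0,2}, take 0 (0->0 ok)
  t19 'w' -> {0,2}, take 2 (0->2 ok)
  t20 'x' -> {3,5}, take 3 (2->3 ok)
  t21 'y' -> {4}, take 4 (3->4 ok)
  t22 'w' -> {0,2}, take 0 (4->0 ok)
  t23 'y' -> {4}, take 4 (0->4 ok)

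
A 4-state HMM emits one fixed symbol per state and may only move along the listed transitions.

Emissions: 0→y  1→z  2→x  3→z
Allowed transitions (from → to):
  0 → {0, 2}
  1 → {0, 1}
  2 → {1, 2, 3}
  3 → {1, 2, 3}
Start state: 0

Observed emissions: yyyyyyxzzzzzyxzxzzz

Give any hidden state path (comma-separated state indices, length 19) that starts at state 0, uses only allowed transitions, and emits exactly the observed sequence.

  [0] y  {0}  => 0  start
  [1] y  {0}  => 0  0->0 ok
  [2] y  {0}  => 0  0->0 ok
  [3] y  {0}  => 0  0->0 ok
  [4] y  {0}  => 0  0->0 ok
  [5] y  {0}  => 0  0->0 ok
  [6] x  {2}  => 2  0->2 ok
  [7] z  {1,3}  => 3  2->3 ok
  [8] z  {1,3}  => 3  3->3 ok
  [9] z  {1,3}  => 3  3->3 ok
  [10] z  {1,3}  => 3  3->3 ok
  [11] z  {1,3}  => 1  3->1 ok
  [12] y  {0}  => 0  1->0 ok
  [13] x  {2}  => 2  0->2 ok
  [14] z  {1,3}  => 3  2->3 ok
  [15] x  {2}  => 2  3->2 ok
  [16] z  {1,3}  => 3  2->3 ok
  [17] z  {1,3}  => 3  3->3 ok
  [18] z  {1,3}  => 3  3->3 ok

0,0,0,0,0,0,2,3,3,3,3,1,0,2,3,2,3,3,3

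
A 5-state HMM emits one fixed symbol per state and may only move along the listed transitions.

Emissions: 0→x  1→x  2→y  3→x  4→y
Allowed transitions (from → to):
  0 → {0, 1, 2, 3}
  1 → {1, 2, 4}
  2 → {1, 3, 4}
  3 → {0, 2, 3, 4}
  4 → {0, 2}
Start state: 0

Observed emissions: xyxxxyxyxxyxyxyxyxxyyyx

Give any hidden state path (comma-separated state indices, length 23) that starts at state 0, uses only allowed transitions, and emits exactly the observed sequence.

  0: obs=x cand={0,1,3} pick 0 [start]
  1: obs=y cand={2,4} pick 2 [0->2 ok]
  2: obs=x cand={0,1,3} pick 3 [2->3 ok]
  3: obs=x cand={0,1,3} pick 3 [3->3 ok]
  4: obs=x cand={0,1,3} pick 3 [3->3 ok]
  5: obs=y cand={2,4} pick 2 [3->2 ok]
  6: obs=x cand={0,1,3} pick 3 [2->3 ok]
  7: obs=y cand={2,4} pick 2 [3->2 ok]
  8: obs=x cand={0,1,3} pick 3 [2->3 ok]
  9: obs=x cand={0,1,3} pick 0 [3->0 ok]
  10: obs=y cand={2,4} pick 2 [0->2 ok]
  11: obs=x cand={0,1,3} pick 1 [2->1 ok]
  12: obs=y cand={2,4} pick 2 [1->2 ok]
  13: obs=x cand={0,1,3} pick 1 [2->1 ok]
  14: obs=y cand={2,4} pick 2 [1->2 ok]
  15: obs=x cand={0,1,3} pick 1 [2->1 ok]
  16: obs=y cand={2,4} pick 2 [1->2 ok]
  17: obs=x cand={0,1,3} pick 1 [2->1 ok]
  18: obs=x cand={0,1,3} pick 1 [1->1 ok]
  19: obs=y cand={2,4} pick 2 [1->2 ok]
  20: obs=y cand={2,4} pick 4 [2->4 ok]
  21: obs=y cand={2,4} pick 2 [4->2 ok]
  22: obs=x cand={0,1,3} pick 1 [2->1 ok]

0,2,3,3,3,2,3,2,3,0,2,1,2,1,2,1,2,1,1,2,4,2,1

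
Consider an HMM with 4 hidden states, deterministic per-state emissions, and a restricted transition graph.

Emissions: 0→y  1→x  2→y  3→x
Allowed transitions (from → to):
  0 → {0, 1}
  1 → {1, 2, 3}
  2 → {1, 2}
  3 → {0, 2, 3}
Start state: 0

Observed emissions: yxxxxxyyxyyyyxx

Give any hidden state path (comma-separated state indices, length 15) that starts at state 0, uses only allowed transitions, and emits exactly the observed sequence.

0,1,1,1,3,3,0,0,1,2,2,2,2,1,1

  0: obs=y cand={0,2} pick 0 [start]
  1: obs=x cand={1,3} pick 1 [0->1 ok]
  2: obs=x cand={1,3} pick 1 [1->1 ok]
  3: obs=x cand={1,3} pick 1 [1->1 ok]
  4: obs=x cand={1,3} pick 3 [1->3 ok]
  5: obs=x cand={1,3} pick 3 [3->3 ok]
  6: obs=y cand={0,2} pick 0 [3->0 ok]
  7: obs=y cand={0,2} pick 0 [0->0 ok]
  8: obs=x cand={1,3} pick 1 [0->1 ok]
  9: obs=y cand={0,2} pick 2 [1->2 ok]
  10: obs=y cand={0,2} pick 2 [2->2 ok]
  11: obs=y cand={0,2} pick 2 [2->2 ok]
  12: obs=y cand={0,2} pick 2 [2->2 ok]
  13: obs=x cand={1,3} pick 1 [2->1 ok]
  14: obs=x cand={1,3} pick 1 [1->1 ok]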